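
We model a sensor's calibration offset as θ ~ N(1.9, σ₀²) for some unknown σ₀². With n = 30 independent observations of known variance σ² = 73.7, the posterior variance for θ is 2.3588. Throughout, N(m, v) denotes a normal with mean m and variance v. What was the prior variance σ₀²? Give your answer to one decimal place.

For the Normal–Normal model with known σ², precisions add: τ_n = τ₀ + n/σ².
So 1/σ₀² = 1/2.3588 − 30/73.7 = 0.423944 − 0.407056 = 0.016888.
Hence σ₀² = 1/0.016888 ≈ 59.2.

σ₀² = 59.2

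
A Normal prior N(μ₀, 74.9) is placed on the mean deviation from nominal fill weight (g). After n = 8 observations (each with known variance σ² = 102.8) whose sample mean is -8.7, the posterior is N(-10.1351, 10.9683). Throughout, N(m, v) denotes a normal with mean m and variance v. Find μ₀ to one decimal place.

With known observation variance, the Normal–Normal posterior has precision τ_n = τ₀ + n/σ² and mean μ_n = (τ₀μ₀ + (n/σ²)x̄)/τ_n.
Here τ₀ = 1/74.9 = 0.013351 and τ_data = 8/102.8 = 0.077821, so τ_n = 0.091172.
Rearranging for μ₀: μ₀ = (μ_n·τ_n − τ_data·x̄)/τ₀ = (-10.1351·0.091172 − 0.077821·-8.7) / 0.013351 = -0.246995/0.013351 ≈ -18.5.

μ₀ = -18.5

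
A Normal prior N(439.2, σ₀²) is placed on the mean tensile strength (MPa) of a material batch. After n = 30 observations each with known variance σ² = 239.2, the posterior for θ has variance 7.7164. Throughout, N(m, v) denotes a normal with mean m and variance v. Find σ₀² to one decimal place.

σ₀² = 239.5

For the Normal–Normal model with known σ², precisions add: τ_n = τ₀ + n/σ².
So 1/σ₀² = 1/7.7164 − 30/239.2 = 0.129594 − 0.125418 = 0.004176.
Hence σ₀² = 1/0.004176 ≈ 239.5.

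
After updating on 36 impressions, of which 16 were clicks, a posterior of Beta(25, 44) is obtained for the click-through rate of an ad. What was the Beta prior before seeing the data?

Beta is conjugate to the binomial likelihood: posterior = Beta(α+s, β+f).
So α = 25 − 16 = 9 and β = 44 − 20 = 24.

Beta(9, 24)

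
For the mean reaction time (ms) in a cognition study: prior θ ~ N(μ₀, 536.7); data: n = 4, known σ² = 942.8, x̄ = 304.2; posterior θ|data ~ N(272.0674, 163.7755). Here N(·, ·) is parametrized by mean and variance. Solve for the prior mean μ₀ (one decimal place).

μ₀ = 198.9

With known observation variance, the Normal–Normal posterior has precision τ_n = τ₀ + n/σ² and mean μ_n = (τ₀μ₀ + (n/σ²)x̄)/τ_n.
Here τ₀ = 1/536.7 = 0.001863 and τ_data = 4/942.8 = 0.004243, so τ_n = 0.006106.
Rearranging for μ₀: μ₀ = (μ_n·τ_n − τ_data·x̄)/τ₀ = (272.0674·0.006106 − 0.004243·304.2) / 0.001863 = 0.370523/0.001863 ≈ 198.9.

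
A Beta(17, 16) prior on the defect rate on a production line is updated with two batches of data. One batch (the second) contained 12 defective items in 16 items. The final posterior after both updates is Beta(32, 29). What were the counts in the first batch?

3 defective items and 9 good items

Because Beta–binomial updating is additive in the counts, the combined data contributed (α_post−α_prior, β_post−β_prior) successes and failures.
Total across both batches: 32−17=15 defective items, 29−16=13 good items.
Subtract the second batch: 15−12=3 defective items and 13−4=9 good items.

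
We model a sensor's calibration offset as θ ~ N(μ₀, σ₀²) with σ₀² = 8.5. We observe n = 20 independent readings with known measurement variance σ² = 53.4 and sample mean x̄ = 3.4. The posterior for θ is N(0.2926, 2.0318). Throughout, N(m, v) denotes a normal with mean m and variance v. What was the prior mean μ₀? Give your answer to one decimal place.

The posterior mean is a precision-weighted average: μ_n = (τ₀μ₀ + τ_data·x̄)/(τ₀+τ_data), with τ₀=1/σ₀² and τ_data=n/σ².
Here τ₀ = 1/8.5 = 0.117647 and τ_data = 20/53.4 = 0.374532, so τ_n = 0.492179.
Rearranging for μ₀: μ₀ = (μ_n·τ_n − τ_data·x̄)/τ₀ = (0.2926·0.492179 − 0.374532·3.4) / 0.117647 = -1.129397/0.117647 ≈ -9.6.

μ₀ = -9.6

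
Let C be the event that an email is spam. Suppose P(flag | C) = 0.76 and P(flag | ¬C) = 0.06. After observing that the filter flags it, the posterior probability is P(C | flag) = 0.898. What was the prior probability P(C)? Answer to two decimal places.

Bayes' rule in odds form gives O(C|E) = O(C)·[P(E|C)/P(E|¬C)], hence O(C) = O(C|E)/LR.
Posterior odds = 0.898/(1−0.898) = 8.8039. LR = 0.76/0.06 = 12.6667.
Prior odds = 8.8039/12.6667 = 0.6950, so P(C) = 0.6950/(1+0.6950) ≈ 0.41.

P(C) = 0.41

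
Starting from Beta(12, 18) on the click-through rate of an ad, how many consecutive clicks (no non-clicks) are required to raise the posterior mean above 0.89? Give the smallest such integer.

After k clicks and 0 non-clicks the posterior is Beta(12+k, 18), with mean (12+k)/(12+18+k).
Set (12+k)/(30+k) > 0.89 and solve: k > (0.89·30 − 12)/(1 − 0.89) = 133.636.
The smallest integer exceeding 133.636 is 134.

k = 134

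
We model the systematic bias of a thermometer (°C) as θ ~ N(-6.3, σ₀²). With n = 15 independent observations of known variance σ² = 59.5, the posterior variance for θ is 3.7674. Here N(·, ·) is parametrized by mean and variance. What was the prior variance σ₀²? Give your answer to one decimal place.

σ₀² = 75.0

Posterior precision equals prior precision plus data precision: 1/σ_n² = 1/σ₀² + n/σ².
So 1/σ₀² = 1/3.7674 − 15/59.5 = 0.265435 − 0.252101 = 0.013334.
Hence σ₀² = 1/0.013334 ≈ 75.0.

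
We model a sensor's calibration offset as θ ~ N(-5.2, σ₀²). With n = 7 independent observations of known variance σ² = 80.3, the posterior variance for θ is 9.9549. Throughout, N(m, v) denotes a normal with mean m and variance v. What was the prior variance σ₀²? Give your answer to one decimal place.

σ₀² = 75.3

For the Normal–Normal model with known σ², precisions add: τ_n = τ₀ + n/σ².
So 1/σ₀² = 1/9.9549 − 7/80.3 = 0.100453 − 0.087173 = 0.013280.
Hence σ₀² = 1/0.013280 ≈ 75.3.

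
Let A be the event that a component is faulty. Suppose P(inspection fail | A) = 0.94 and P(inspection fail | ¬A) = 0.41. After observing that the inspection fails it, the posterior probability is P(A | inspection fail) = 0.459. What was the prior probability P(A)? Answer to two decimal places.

Bayes' rule in odds form gives O(A|E) = O(A)·[P(E|A)/P(E|¬A)], hence O(A) = O(A|E)/LR.
Posterior odds = 0.459/(1−0.459) = 0.8484. LR = 0.94/0.41 = 2.2927.
Prior odds = 0.8484/2.2927 = 0.3700, so P(A) = 0.3700/(1+0.3700) ≈ 0.27.

P(A) = 0.27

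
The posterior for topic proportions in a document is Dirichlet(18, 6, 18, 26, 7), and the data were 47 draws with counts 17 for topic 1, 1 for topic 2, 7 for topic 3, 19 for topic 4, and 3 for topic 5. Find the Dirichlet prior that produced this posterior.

For a Dirichlet(α) prior with multinomial counts c, the posterior is Dirichlet(α + c) componentwise.
Subtract each count from the matching posterior parameter: 18−17=1, 6−1=5, 18−7=11, 26−19=7, 7−3=4.

Dirichlet(1, 5, 11, 7, 4)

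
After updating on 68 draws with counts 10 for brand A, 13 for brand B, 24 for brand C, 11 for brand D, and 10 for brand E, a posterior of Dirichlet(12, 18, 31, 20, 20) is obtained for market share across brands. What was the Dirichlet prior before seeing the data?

Dirichlet(2, 5, 7, 9, 10)

For a Dirichlet(α) prior with multinomial counts c, the posterior is Dirichlet(α + c) componentwise.
Subtract each count from the matching posterior parameter: 12−10=2, 18−13=5, 31−24=7, 20−11=9, 20−10=10.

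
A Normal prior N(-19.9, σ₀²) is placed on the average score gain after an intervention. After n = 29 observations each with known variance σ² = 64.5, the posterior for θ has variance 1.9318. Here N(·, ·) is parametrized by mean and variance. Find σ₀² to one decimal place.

σ₀² = 14.7

For the Normal–Normal model with known σ², precisions add: τ_n = τ₀ + n/σ².
So 1/σ₀² = 1/1.9318 − 29/64.5 = 0.517652 − 0.449612 = 0.068040.
Hence σ₀² = 1/0.068040 ≈ 14.7.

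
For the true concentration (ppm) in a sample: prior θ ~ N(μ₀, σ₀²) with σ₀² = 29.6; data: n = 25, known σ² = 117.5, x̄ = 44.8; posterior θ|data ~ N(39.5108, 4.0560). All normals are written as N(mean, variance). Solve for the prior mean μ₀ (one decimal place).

μ₀ = 6.2

With known observation variance, the Normal–Normal posterior has precision τ_n = τ₀ + n/σ² and mean μ_n = (τ₀μ₀ + (n/σ²)x̄)/τ_n.
Here τ₀ = 1/29.6 = 0.033784 and τ_data = 25/117.5 = 0.212766, so τ_n = 0.246550.
Rearranging for μ₀: μ₀ = (μ_n·τ_n − τ_data·x̄)/τ₀ = (39.5108·0.246550 − 0.212766·44.8) / 0.033784 = 0.209471/0.033784 ≈ 6.2.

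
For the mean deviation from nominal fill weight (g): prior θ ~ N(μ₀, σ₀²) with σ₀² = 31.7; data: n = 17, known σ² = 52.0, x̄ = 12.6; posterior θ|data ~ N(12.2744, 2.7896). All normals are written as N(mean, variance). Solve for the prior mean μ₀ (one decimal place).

μ₀ = 8.9

The posterior mean is a precision-weighted average: μ_n = (τ₀μ₀ + τ_data·x̄)/(τ₀+τ_data), with τ₀=1/σ₀² and τ_data=n/σ².
Here τ₀ = 1/31.7 = 0.031546 and τ_data = 17/52.0 = 0.326923, so τ_n = 0.358469.
Rearranging for μ₀: μ₀ = (μ_n·τ_n − τ_data·x̄)/τ₀ = (12.2744·0.358469 − 0.326923·12.6) / 0.031546 = 0.280762/0.031546 ≈ 8.9.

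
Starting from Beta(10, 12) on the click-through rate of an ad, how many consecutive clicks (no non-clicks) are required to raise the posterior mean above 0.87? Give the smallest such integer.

k = 71

After k clicks and 0 non-clicks the posterior is Beta(10+k, 12), with mean (10+k)/(10+12+k).
Set (10+k)/(22+k) > 0.87 and solve: k > (0.87·22 − 10)/(1 − 0.87) = 70.308.
The smallest integer exceeding 70.308 is 71.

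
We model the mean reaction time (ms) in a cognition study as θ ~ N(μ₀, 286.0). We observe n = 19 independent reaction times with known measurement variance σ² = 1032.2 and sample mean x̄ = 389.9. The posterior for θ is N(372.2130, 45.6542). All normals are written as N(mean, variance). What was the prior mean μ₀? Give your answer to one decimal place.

With known observation variance, the Normal–Normal posterior has precision τ_n = τ₀ + n/σ² and mean μ_n = (τ₀μ₀ + (n/σ²)x̄)/τ_n.
Here τ₀ = 1/286.0 = 0.003497 and τ_data = 19/1032.2 = 0.018407, so τ_n = 0.021904.
Rearranging for μ₀: μ₀ = (μ_n·τ_n − τ_data·x̄)/τ₀ = (372.2130·0.021904 − 0.018407·389.9) / 0.003497 = 0.976064/0.003497 ≈ 279.1.

μ₀ = 279.1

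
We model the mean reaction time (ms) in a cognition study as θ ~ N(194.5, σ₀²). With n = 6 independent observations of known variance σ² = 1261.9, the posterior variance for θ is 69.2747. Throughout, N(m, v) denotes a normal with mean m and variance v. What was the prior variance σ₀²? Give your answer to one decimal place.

Posterior precision equals prior precision plus data precision: 1/σ_n² = 1/σ₀² + n/σ².
So 1/σ₀² = 1/69.2747 − 6/1261.9 = 0.014435 − 0.004755 = 0.009680.
Hence σ₀² = 1/0.009680 ≈ 103.3.

σ₀² = 103.3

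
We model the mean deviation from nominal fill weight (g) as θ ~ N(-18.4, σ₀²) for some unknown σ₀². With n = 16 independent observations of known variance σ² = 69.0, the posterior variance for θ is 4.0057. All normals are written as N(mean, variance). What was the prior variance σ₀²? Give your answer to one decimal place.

σ₀² = 56.3

Posterior precision equals prior precision plus data precision: 1/σ_n² = 1/σ₀² + n/σ².
So 1/σ₀² = 1/4.0057 − 16/69.0 = 0.249644 − 0.231884 = 0.017760.
Hence σ₀² = 1/0.017760 ≈ 56.3.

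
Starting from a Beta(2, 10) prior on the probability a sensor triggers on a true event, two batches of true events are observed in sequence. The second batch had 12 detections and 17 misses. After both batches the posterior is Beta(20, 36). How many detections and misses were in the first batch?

Sequential conjugate updates are equivalent to a single update on the pooled data, so total successes = posterior α − prior α and total failures = posterior β − prior β.
Total across both batches: 20−2=18 detections, 36−10=26 misses.
Subtract the second batch: 18−12=6 detections and 26−17=9 misses.

6 detections and 9 misses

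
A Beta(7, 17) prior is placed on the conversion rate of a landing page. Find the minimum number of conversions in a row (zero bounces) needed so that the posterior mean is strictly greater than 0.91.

After k conversions and 0 bounces the posterior is Beta(7+k, 17), with mean (7+k)/(7+17+k).
Set (7+k)/(24+k) > 0.91 and solve: k > (0.91·24 − 7)/(1 − 0.91) = 164.889.
The smallest integer exceeding 164.889 is 165.

k = 165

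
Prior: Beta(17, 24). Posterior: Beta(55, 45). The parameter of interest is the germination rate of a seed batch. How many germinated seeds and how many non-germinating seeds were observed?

38 germinated seeds and 21 non-germinating seeds

A Beta(a, b) prior with s successes and f failures in binomial data gives a Beta(a+s, b+f) posterior.
So s = 55 − 17 = 38 and f = 45 − 24 = 21.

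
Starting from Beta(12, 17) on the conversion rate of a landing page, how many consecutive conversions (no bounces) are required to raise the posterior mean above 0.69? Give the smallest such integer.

After k conversions and 0 bounces the posterior is Beta(12+k, 17), with mean (12+k)/(12+17+k).
Set (12+k)/(29+k) > 0.69 and solve: k > (0.69·29 − 12)/(1 − 0.69) = 25.839.
The smallest integer exceeding 25.839 is 26, and checking k=26: (38)/(55) = 0.6909 > 0.69.

k = 26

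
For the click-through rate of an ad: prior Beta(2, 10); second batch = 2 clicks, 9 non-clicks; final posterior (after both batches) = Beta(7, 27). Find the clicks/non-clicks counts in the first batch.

Because Beta–binomial updating is additive in the counts, the combined data contributed (α_post−α_prior, β_post−β_prior) successes and failures.
Total across both batches: 7−2=5 clicks, 27−10=17 non-clicks.
Subtract the second batch: 5−2=3 clicks and 17−9=8 non-clicks.

3 clicks and 8 non-clicks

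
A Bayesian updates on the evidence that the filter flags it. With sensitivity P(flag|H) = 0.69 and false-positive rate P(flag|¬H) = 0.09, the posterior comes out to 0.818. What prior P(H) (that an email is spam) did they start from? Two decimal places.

P(H) = 0.37

Bayes' rule in odds form gives O(H|E) = O(H)·[P(E|H)/P(E|¬H)], hence O(H) = O(H|E)/LR.
Posterior odds = 0.818/(1−0.818) = 4.4945. LR = 0.69/0.09 = 7.6667.
Prior odds = 4.4945/7.6667 = 0.5862, so P(H) = 0.5862/(1+0.5862) ≈ 0.37.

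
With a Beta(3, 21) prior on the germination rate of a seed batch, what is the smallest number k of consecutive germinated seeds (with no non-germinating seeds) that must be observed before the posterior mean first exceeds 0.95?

k = 397

After k germinated seeds and 0 non-germinating seeds the posterior is Beta(3+k, 21), with mean (3+k)/(3+21+k).
Set (3+k)/(24+k) > 0.95 and solve: k > (0.95·24 − 3)/(1 − 0.95) = 396.000.
The smallest integer exceeding 396.000 is 397, and checking k=397: (400)/(421) = 0.9501 > 0.95.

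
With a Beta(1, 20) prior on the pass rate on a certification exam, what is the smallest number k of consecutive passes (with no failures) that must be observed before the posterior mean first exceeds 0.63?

After k passes and 0 failures the posterior is Beta(1+k, 20), with mean (1+k)/(1+20+k).
Set (1+k)/(21+k) > 0.63 and solve: k > (0.63·21 − 1)/(1 − 0.63) = 33.054.
The smallest integer exceeding 33.054 is 34.

k = 34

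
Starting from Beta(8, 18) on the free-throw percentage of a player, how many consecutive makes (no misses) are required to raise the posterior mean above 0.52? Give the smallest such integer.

After k makes and 0 misses the posterior is Beta(8+k, 18), with mean (8+k)/(8+18+k).
Set (8+k)/(26+k) > 0.52 and solve: k > (0.52·26 − 8)/(1 − 0.52) = 11.500.
The smallest integer exceeding 11.500 is 12.

k = 12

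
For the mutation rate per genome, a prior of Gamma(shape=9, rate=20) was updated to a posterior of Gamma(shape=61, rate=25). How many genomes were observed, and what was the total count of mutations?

n = 5 genomes with total 52 mutations

A Gamma(α, β) prior (rate parametrization) on a Poisson rate with n observations summing to S gives posterior Gamma(α+S, β+n).
Matching: Σxᵢ = 61 − 9 = 52 and n = 25 − 20 = 5.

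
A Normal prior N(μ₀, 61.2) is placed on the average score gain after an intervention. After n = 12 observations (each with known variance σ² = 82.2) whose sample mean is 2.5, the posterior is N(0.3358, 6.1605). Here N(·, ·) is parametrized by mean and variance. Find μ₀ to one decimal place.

With known observation variance, the Normal–Normal posterior has precision τ_n = τ₀ + n/σ² and mean μ_n = (τ₀μ₀ + (n/σ²)x̄)/τ_n.
Here τ₀ = 1/61.2 = 0.016340 and τ_data = 12/82.2 = 0.145985, so τ_n = 0.162325.
Rearranging for μ₀: μ₀ = (μ_n·τ_n − τ_data·x̄)/τ₀ = (0.3358·0.162325 − 0.145985·2.5) / 0.016340 = -0.310454/0.016340 ≈ -19.0.

μ₀ = -19.0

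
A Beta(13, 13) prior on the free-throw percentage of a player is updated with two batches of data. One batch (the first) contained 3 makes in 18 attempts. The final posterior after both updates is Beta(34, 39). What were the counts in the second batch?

Sequential conjugate updates are equivalent to a single update on the pooled data, so total successes = posterior α − prior α and total failures = posterior β − prior β.
Total across both batches: 34−13=21 makes, 39−13=26 misses.
Subtract the first batch: 21−3=18 makes and 26−15=11 misses.

18 makes and 11 misses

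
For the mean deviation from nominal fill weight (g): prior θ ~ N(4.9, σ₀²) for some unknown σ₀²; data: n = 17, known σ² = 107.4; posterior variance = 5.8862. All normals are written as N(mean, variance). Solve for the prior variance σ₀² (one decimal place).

Posterior precision equals prior precision plus data precision: 1/σ_n² = 1/σ₀² + n/σ².
So 1/σ₀² = 1/5.8862 − 17/107.4 = 0.169889 − 0.158287 = 0.011602.
Hence σ₀² = 1/0.011602 ≈ 86.2.

σ₀² = 86.2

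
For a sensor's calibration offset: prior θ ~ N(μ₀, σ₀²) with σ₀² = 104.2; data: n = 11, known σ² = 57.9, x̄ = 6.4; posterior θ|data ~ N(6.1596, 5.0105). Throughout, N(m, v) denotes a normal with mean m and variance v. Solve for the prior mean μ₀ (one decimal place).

μ₀ = 1.4

With known observation variance, the Normal–Normal posterior has precision τ_n = τ₀ + n/σ² and mean μ_n = (τ₀μ₀ + (n/σ²)x̄)/τ_n.
Here τ₀ = 1/104.2 = 0.009597 and τ_data = 11/57.9 = 0.189983, so τ_n = 0.199580.
Rearranging for μ₀: μ₀ = (μ_n·τ_n − τ_data·x̄)/τ₀ = (6.1596·0.199580 − 0.189983·6.4) / 0.009597 = 0.013442/0.009597 ≈ 1.4.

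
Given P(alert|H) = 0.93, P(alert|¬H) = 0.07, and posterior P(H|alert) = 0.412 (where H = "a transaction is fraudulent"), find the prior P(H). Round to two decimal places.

In odds form, posterior odds = prior odds × likelihood ratio, so prior odds = posterior odds ÷ LR.
Posterior odds = 0.412/(1−0.412) = 0.7007. LR = 0.93/0.07 = 13.2857.
Prior odds = 0.7007/13.2857 = 0.0527, so P(H) = 0.0527/(1+0.0527) ≈ 0.05.

P(H) = 0.05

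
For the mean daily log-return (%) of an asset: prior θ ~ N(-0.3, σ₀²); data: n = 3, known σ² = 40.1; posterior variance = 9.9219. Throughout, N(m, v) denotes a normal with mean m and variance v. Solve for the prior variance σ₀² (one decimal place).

σ₀² = 38.5

For the Normal–Normal model with known σ², precisions add: τ_n = τ₀ + n/σ².
So 1/σ₀² = 1/9.9219 − 3/40.1 = 0.100787 − 0.074813 = 0.025974.
Hence σ₀² = 1/0.025974 ≈ 38.5.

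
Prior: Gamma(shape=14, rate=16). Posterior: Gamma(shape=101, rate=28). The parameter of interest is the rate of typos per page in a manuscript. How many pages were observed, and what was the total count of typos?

n = 12 pages with total 87 typos

A Gamma(α, β) prior (rate parametrization) on a Poisson rate with n observations summing to S gives posterior Gamma(α+S, β+n).
Matching: Σxᵢ = 101 − 14 = 87 and n = 28 − 16 = 12.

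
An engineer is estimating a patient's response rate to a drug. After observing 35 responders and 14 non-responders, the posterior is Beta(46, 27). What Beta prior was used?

Under Beta–binomial conjugacy the posterior parameters are (α+s, β+f).
So α = 46 − 35 = 11 and β = 27 − 14 = 13.

Beta(11, 13)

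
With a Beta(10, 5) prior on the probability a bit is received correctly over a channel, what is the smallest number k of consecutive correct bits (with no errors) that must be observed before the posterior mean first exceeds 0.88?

After k correct bits and 0 errors the posterior is Beta(10+k, 5), with mean (10+k)/(10+5+k).
Set (10+k)/(15+k) > 0.88 and solve: k > (0.88·15 − 10)/(1 − 0.88) = 26.667.
The smallest integer exceeding 26.667 is 27, and checking k=27: (37)/(42) = 0.8810 > 0.88.

k = 27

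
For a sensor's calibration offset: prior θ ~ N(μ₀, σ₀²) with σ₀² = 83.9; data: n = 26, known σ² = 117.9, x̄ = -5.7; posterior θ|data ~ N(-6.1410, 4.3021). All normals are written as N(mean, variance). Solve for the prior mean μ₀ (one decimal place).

μ₀ = -14.3

With known observation variance, the Normal–Normal posterior has precision τ_n = τ₀ + n/σ² and mean μ_n = (τ₀μ₀ + (n/σ²)x̄)/τ_n.
Here τ₀ = 1/83.9 = 0.011919 and τ_data = 26/117.9 = 0.220526, so τ_n = 0.232445.
Rearranging for μ₀: μ₀ = (μ_n·τ_n − τ_data·x̄)/τ₀ = (-6.1410·0.232445 − 0.220526·-5.7) / 0.011919 = -0.170447/0.011919 ≈ -14.3.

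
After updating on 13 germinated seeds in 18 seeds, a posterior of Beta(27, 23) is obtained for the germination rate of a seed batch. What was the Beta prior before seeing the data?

A Beta(a, b) prior with s successes and f failures in binomial data gives a Beta(a+s, b+f) posterior.
Subtract the data counts: 27−13=14, 23−5=18.

Beta(14, 18)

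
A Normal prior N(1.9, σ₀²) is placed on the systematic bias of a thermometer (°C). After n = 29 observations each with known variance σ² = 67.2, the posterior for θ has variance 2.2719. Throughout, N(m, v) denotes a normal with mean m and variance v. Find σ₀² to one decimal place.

For the Normal–Normal model with known σ², precisions add: τ_n = τ₀ + n/σ².
So 1/σ₀² = 1/2.2719 − 29/67.2 = 0.440160 − 0.431548 = 0.008612.
Hence σ₀² = 1/0.008612 ≈ 116.1.

σ₀² = 116.1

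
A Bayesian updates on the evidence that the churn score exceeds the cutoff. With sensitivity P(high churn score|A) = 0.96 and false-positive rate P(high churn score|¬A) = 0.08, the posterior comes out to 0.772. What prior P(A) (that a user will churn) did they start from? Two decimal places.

Bayes' rule in odds form gives O(A|E) = O(A)·[P(E|A)/P(E|¬A)], hence O(A) = O(A|E)/LR.
Posterior odds = 0.772/(1−0.772) = 3.3860. LR = 0.96/0.08 = 12.0000.
Prior odds = 3.3860/12.0000 = 0.2822, so P(A) = 0.2822/(1+0.2822) ≈ 0.22.

P(A) = 0.22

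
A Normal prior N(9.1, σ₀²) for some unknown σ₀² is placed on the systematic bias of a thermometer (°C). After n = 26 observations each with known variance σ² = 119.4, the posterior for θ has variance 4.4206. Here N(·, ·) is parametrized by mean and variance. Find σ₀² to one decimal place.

Posterior precision equals prior precision plus data precision: 1/σ_n² = 1/σ₀² + n/σ².
So 1/σ₀² = 1/4.4206 − 26/119.4 = 0.226214 − 0.217755 = 0.008459.
Hence σ₀² = 1/0.008459 ≈ 118.2.

σ₀² = 118.2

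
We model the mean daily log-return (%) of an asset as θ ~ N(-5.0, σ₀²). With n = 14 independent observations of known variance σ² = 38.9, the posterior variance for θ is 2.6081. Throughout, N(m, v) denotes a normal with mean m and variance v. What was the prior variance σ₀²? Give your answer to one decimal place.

For the Normal–Normal model with known σ², precisions add: τ_n = τ₀ + n/σ².
So 1/σ₀² = 1/2.6081 − 14/38.9 = 0.383421 − 0.359897 = 0.023524.
Hence σ₀² = 1/0.023524 ≈ 42.5.

σ₀² = 42.5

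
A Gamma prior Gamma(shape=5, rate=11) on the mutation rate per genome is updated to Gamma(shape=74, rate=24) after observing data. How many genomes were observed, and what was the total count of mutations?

n = 13 genomes with total 69 mutations

A Gamma(α, β) prior (rate parametrization) on a Poisson rate with n observations summing to S gives posterior Gamma(α+S, β+n).
Matching: Σxᵢ = 74 − 5 = 69 and n = 24 − 11 = 13.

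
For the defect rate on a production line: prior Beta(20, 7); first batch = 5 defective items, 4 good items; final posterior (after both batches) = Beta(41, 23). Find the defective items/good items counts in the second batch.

16 defective items and 12 good items

Sequential conjugate updates are equivalent to a single update on the pooled data, so total successes = posterior α − prior α and total failures = posterior β − prior β.
Total across both batches: 41−20=21 defective items, 23−7=16 good items.
Subtract the first batch: 21−5=16 defective items and 16−4=12 good items.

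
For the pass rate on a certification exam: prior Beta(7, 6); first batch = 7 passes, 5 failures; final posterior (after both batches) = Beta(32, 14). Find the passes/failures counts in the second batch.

18 passes and 3 failures

Sequential conjugate updates are equivalent to a single update on the pooled data, so total successes = posterior α − prior α and total failures = posterior β − prior β.
Total across both batches: 32−7=25 passes, 14−6=8 failures.
Subtract the first batch: 25−7=18 passes and 8−5=3 failures.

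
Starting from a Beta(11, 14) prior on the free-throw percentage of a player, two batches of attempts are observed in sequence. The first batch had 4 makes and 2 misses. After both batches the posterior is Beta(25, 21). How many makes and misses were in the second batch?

10 makes and 5 misses

Sequential conjugate updates are equivalent to a single update on the pooled data, so total successes = posterior α − prior α and total failures = posterior β − prior β.
Total across both batches: 25−11=14 makes, 21−14=7 misses.
Subtract the first batch: 14−4=10 makes and 7−2=5 misses.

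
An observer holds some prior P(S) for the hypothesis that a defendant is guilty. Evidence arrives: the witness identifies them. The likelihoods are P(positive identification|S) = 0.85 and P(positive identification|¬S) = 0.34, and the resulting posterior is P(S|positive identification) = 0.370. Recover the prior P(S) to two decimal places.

Bayes' rule in odds form gives O(S|E) = O(S)·[P(E|S)/P(E|¬S)], hence O(S) = O(S|E)/LR.
Posterior odds = 0.370/(1−0.370) = 0.5873. LR = 0.85/0.34 = 2.5000.
Prior odds = 0.5873/2.5000 = 0.2349, so P(S) = 0.2349/(1+0.2349) ≈ 0.19.

P(S) = 0.19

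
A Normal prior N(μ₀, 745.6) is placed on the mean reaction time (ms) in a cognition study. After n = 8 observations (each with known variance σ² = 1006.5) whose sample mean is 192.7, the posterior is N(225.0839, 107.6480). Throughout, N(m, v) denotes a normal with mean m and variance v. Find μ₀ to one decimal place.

With known observation variance, the Normal–Normal posterior has precision τ_n = τ₀ + n/σ² and mean μ_n = (τ₀μ₀ + (n/σ²)x̄)/τ_n.
Here τ₀ = 1/745.6 = 0.001341 and τ_data = 8/1006.5 = 0.007948, so τ_n = 0.009289.
Rearranging for μ₀: μ₀ = (μ_n·τ_n − τ_data·x̄)/τ₀ = (225.0839·0.009289 − 0.007948·192.7) / 0.001341 = 0.559225/0.001341 ≈ 417.0.

μ₀ = 417.0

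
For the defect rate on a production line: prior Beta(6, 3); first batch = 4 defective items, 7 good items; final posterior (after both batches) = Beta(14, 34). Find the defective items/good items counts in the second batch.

4 defective items and 24 good items

Because Beta–binomial updating is additive in the counts, the combined data contributed (α_post−α_prior, β_post−β_prior) successes and failures.
Total across both batches: 14−6=8 defective items, 34−3=31 good items.
Subtract the first batch: 8−4=4 defective items and 31−7=24 good items.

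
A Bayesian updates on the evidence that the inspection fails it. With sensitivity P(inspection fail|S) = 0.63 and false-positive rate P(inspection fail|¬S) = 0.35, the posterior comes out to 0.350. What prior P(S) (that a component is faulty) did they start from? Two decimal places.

In odds form, posterior odds = prior odds × likelihood ratio, so prior odds = posterior odds ÷ LR.
Posterior odds = 0.350/(1−0.350) = 0.5385. LR = 0.63/0.35 = 1.8000.
Prior odds = 0.5385/1.8000 = 0.2992, so P(S) = 0.2992/(1+0.2992) ≈ 0.23.

P(S) = 0.23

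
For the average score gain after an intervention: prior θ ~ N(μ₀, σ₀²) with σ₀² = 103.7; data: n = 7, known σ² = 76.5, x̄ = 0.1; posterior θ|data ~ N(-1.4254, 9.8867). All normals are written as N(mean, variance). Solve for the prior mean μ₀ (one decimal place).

The posterior mean is a precision-weighted average: μ_n = (τ₀μ₀ + τ_data·x̄)/(τ₀+τ_data), with τ₀=1/σ₀² and τ_data=n/σ².
Here τ₀ = 1/103.7 = 0.009643 and τ_data = 7/76.5 = 0.091503, so τ_n = 0.101146.
Rearranging for μ₀: μ₀ = (μ_n·τ_n − τ_data·x̄)/τ₀ = (-1.4254·0.101146 − 0.091503·0.1) / 0.009643 = -0.153324/0.009643 ≈ -15.9.

μ₀ = -15.9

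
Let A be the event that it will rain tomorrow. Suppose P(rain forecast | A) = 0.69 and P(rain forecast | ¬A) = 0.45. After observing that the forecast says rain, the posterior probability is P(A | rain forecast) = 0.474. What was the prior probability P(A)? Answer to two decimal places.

P(A) = 0.37

Bayes' rule in odds form gives O(A|E) = O(A)·[P(E|A)/P(E|¬A)], hence O(A) = O(A|E)/LR.
Posterior odds = 0.474/(1−0.474) = 0.9011. LR = 0.69/0.45 = 1.5333.
Prior odds = 0.9011/1.5333 = 0.5877, so P(A) = 0.5877/(1+0.5877) ≈ 0.37.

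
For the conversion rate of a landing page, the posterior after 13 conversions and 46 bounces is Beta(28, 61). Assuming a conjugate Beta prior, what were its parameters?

Beta(15, 15)

A Beta(α, β) prior with s successes and f failures in binomial data gives a Beta(α+s, β+f) posterior.
So α = 28 − 13 = 15 and β = 61 − 46 = 15.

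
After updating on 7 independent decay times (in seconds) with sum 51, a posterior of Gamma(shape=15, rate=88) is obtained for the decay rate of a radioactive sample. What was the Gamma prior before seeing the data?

For an exponential likelihood with a Gamma(α, β) prior on the rate, n observations with total T give posterior Gamma(α+n, β+T).
So α = 15 − 7 = 8 and β = 88 − 51 = 37.

Gamma(shape=8, rate=37)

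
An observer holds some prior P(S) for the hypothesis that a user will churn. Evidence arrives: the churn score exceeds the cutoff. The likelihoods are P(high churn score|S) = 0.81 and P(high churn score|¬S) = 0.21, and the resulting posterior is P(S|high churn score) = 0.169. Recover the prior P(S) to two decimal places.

P(S) = 0.05

In odds form, posterior odds = prior odds × likelihood ratio, so prior odds = posterior odds ÷ LR.
Posterior odds = 0.169/(1−0.169) = 0.2034. LR = 0.81/0.21 = 3.8571.
Prior odds = 0.2034/3.8571 = 0.0527, so P(S) = 0.0527/(1+0.0527) ≈ 0.05.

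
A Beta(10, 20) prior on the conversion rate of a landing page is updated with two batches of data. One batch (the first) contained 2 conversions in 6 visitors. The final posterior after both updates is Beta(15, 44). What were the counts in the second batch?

3 conversions and 20 bounces

Sequential conjugate updates are equivalent to a single update on the pooled data, so total successes = posterior α − prior α and total failures = posterior β − prior β.
Total across both batches: 15−10=5 conversions, 44−20=24 bounces.
Subtract the first batch: 5−2=3 conversions and 24−4=20 bounces.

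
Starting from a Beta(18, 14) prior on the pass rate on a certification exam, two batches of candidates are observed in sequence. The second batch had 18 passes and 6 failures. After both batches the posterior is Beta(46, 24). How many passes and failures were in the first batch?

Because Beta–binomial updating is additive in the counts, the combined data contributed (α_post−α_prior, β_post−β_prior) successes and failures.
Total across both batches: 46−18=28 passes, 24−14=10 failures.
Subtract the second batch: 28−18=10 passes and 10−6=4 failures.

10 passes and 4 failures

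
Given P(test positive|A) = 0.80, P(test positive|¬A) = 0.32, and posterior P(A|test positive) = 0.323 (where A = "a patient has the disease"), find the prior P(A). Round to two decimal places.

P(A) = 0.16

In odds form, posterior odds = prior odds × likelihood ratio, so prior odds = posterior odds ÷ LR.
Posterior odds = 0.323/(1−0.323) = 0.4771. LR = 0.80/0.32 = 2.5000.
Prior odds = 0.4771/2.5000 = 0.1908, so P(A) = 0.1908/(1+0.1908) ≈ 0.16.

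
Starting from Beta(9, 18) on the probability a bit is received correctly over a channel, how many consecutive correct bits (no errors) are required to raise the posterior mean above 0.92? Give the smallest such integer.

k = 199

After k correct bits and 0 errors the posterior is Beta(9+k, 18), with mean (9+k)/(9+18+k).
Set (9+k)/(27+k) > 0.92 and solve: k > (0.92·27 − 9)/(1 − 0.92) = 198.000.
The smallest integer exceeding 198.000 is 199, and checking k=199: (208)/(226) = 0.9204 > 0.92.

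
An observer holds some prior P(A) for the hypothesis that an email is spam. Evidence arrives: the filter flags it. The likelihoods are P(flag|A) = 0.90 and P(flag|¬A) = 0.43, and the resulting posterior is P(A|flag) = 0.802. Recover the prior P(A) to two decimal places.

P(A) = 0.66

Bayes' rule in odds form gives O(A|E) = O(A)·[P(E|A)/P(E|¬A)], hence O(A) = O(A|E)/LR.
Posterior odds = 0.802/(1−0.802) = 4.0505. LR = 0.90/0.43 = 2.0930.
Prior odds = 4.0505/2.0930 = 1.9353, so P(A) = 1.9353/(1+1.9353) ≈ 0.66.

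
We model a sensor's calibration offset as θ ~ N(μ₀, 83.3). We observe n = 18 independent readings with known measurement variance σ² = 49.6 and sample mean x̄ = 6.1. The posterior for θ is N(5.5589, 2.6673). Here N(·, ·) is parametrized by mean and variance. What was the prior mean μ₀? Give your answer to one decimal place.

The posterior mean is a precision-weighted average: μ_n = (τ₀μ₀ + τ_data·x̄)/(τ₀+τ_data), with τ₀=1/σ₀² and τ_data=n/σ².
Here τ₀ = 1/83.3 = 0.012005 and τ_data = 18/49.6 = 0.362903, so τ_n = 0.374908.
Rearranging for μ₀: μ₀ = (μ_n·τ_n − τ_data·x̄)/τ₀ = (5.5589·0.374908 − 0.362903·6.1) / 0.012005 = -0.129632/0.012005 ≈ -10.8.

μ₀ = -10.8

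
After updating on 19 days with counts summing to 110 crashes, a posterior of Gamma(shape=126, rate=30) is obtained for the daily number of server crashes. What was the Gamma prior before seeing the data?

Gamma(shape=16, rate=11)

Gamma–Poisson conjugacy: posterior shape = α + Σxᵢ, posterior rate = β + n.
So α = 126 − 110 = 16 and β = 30 − 19 = 11.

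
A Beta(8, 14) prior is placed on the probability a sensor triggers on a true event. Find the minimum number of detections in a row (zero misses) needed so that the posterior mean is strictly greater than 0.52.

k = 8

After k detections and 0 misses the posterior is Beta(8+k, 14), with mean (8+k)/(8+14+k).
Set (8+k)/(22+k) > 0.52 and solve: k > (0.52·22 − 8)/(1 − 0.52) = 7.167.
The smallest integer exceeding 7.167 is 8, and checking k=8: (16)/(30) = 0.5333 > 0.52.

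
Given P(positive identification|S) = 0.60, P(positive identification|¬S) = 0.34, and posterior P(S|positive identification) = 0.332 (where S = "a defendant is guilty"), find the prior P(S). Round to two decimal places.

P(S) = 0.22

Bayes' rule in odds form gives O(S|E) = O(S)·[P(E|S)/P(E|¬S)], hence O(S) = O(S|E)/LR.
Posterior odds = 0.332/(1−0.332) = 0.4970. LR = 0.60/0.34 = 1.7647.
Prior odds = 0.4970/1.7647 = 0.2816, so P(S) = 0.2816/(1+0.2816) ≈ 0.22.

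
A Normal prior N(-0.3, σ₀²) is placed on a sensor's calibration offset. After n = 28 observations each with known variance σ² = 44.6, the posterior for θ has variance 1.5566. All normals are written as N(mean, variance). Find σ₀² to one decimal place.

For the Normal–Normal model with known σ², precisions add: τ_n = τ₀ + n/σ².
So 1/σ₀² = 1/1.5566 − 28/44.6 = 0.642426 − 0.627803 = 0.014623.
Hence σ₀² = 1/0.014623 ≈ 68.4.

σ₀² = 68.4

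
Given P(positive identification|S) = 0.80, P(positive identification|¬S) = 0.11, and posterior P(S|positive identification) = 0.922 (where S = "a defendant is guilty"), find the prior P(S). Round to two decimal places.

P(S) = 0.62

Bayes' rule in odds form gives O(S|E) = O(S)·[P(E|S)/P(E|¬S)], hence O(S) = O(S|E)/LR.
Posterior odds = 0.922/(1−0.922) = 11.8205. LR = 0.80/0.11 = 7.2727.
Prior odds = 11.8205/7.2727 = 1.6253, so P(S) = 1.6253/(1+1.6253) ≈ 0.62.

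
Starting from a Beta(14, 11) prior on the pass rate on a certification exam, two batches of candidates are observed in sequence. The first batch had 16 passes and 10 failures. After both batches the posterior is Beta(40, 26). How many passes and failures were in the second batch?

Because Beta–binomial updating is additive in the counts, the combined data contributed (α_post−α_prior, β_post−β_prior) successes and failures.
Total across both batches: 40−14=26 passes, 26−11=15 failures.
Subtract the first batch: 26−16=10 passes and 15−10=5 failures.

10 passes and 5 failures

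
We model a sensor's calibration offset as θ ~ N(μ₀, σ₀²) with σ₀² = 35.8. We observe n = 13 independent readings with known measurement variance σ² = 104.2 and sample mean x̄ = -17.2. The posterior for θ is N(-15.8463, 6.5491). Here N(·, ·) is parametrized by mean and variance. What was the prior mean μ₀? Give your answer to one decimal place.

μ₀ = -9.8

The posterior mean is a precision-weighted average: μ_n = (τ₀μ₀ + τ_data·x̄)/(τ₀+τ_data), with τ₀=1/σ₀² and τ_data=n/σ².
Here τ₀ = 1/35.8 = 0.027933 and τ_data = 13/104.2 = 0.124760, so τ_n = 0.152693.
Rearranging for μ₀: μ₀ = (μ_n·τ_n − τ_data·x̄)/τ₀ = (-15.8463·0.152693 − 0.124760·-17.2) / 0.027933 = -0.273747/0.027933 ≈ -9.8.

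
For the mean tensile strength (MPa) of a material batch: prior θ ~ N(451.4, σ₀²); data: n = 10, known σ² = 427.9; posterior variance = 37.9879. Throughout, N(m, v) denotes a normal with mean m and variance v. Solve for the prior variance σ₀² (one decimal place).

σ₀² = 338.5

Posterior precision equals prior precision plus data precision: 1/σ_n² = 1/σ₀² + n/σ².
So 1/σ₀² = 1/37.9879 − 10/427.9 = 0.026324 − 0.023370 = 0.002954.
Hence σ₀² = 1/0.002954 ≈ 338.5.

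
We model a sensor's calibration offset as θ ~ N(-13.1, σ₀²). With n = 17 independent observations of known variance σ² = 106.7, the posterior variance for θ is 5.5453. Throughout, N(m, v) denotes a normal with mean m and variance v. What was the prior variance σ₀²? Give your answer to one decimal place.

σ₀² = 47.6

Posterior precision equals prior precision plus data precision: 1/σ_n² = 1/σ₀² + n/σ².
So 1/σ₀² = 1/5.5453 − 17/106.7 = 0.180333 − 0.159325 = 0.021008.
Hence σ₀² = 1/0.021008 ≈ 47.6.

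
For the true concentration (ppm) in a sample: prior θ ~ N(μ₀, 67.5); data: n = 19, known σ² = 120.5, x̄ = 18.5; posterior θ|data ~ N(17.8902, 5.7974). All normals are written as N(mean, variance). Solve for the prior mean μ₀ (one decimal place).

μ₀ = 11.4

The posterior mean is a precision-weighted average: μ_n = (τ₀μ₀ + τ_data·x̄)/(τ₀+τ_data), with τ₀=1/σ₀² and τ_data=n/σ².
Here τ₀ = 1/67.5 = 0.014815 and τ_data = 19/120.5 = 0.157676, so τ_n = 0.172491.
Rearranging for μ₀: μ₀ = (μ_n·τ_n − τ_data·x̄)/τ₀ = (17.8902·0.172491 − 0.157676·18.5) / 0.014815 = 0.168892/0.014815 ≈ 11.4.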